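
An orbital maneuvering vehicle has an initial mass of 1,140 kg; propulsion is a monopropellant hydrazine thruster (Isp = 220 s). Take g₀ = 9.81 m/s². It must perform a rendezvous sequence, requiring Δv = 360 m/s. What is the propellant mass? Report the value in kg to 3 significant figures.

propellant mass ≈ 175 kg

v_e = Isp · g₀ = 220 × 9.81 = 2158.2 m/s.
By the Tsiolkovsky rocket equation, m₀/m_f = exp(Δv / v_e) = exp(360 / 2158.2) = exp(0.1668) = 1.1815.
m_f = 1,140 / 1.1815 = 964.875 kg, so propellant = m₀ − m_f = 1,140 − 964.875 = 175.125 kg.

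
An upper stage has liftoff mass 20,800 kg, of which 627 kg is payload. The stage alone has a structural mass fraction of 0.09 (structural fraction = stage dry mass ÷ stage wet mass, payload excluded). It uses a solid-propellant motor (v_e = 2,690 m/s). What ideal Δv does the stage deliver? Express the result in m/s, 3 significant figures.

Stage wet mass = m₀ − payload = 20,800 − 627 = 20,173 kg.
Stage dry mass = ε × stage wet mass = 0.09 × 20,173 = 1,815.57 kg.
Burnout mass m_f = stage dry + payload = 1,815.57 + 627 = 2,442.57 kg.
Rocket equation: Δv = v_e · ln(20,800/2,442.57) = 2690.0 × ln(8.516) = 2690.0 × 2.1419 ≈ 5762 m/s.

Δv ≈ 5760 m/s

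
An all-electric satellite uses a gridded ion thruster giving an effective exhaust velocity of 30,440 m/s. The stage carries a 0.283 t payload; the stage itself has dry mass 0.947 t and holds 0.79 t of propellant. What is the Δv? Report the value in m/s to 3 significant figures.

Δv ≈ 15100 m/s

m₀ = payload + dry + propellant = 0.283 + 0.947 + 0.79 = 2.02 t.
m_f = payload + dry = 0.283 + 0.947 = 1.23 t.
Δv = v_e · ln(m₀/m_f) = 30440.0 × ln(1.642) = 30440.0 × 0.4961 ≈ 15100.8 m/s.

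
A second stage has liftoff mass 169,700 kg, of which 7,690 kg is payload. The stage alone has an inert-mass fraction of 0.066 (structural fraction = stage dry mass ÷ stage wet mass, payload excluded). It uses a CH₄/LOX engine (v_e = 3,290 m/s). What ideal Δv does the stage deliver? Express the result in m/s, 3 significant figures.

Δv ≈ 7310 m/s

Stage wet mass = m₀ − payload = 169,700 − 7,690 = 162,010 kg.
Stage dry mass = ε × stage wet mass = 0.066 × 162,010 = 10,692.7 kg.
Burnout mass m_f = stage dry + payload = 10,692.7 + 7,690 = 18,382.7 kg.
By the Tsiolkovsky rocket equation, Δv = v_e · ln(169,700/18,382.7) = 3290.0 × ln(9.232) = 3290.0 × 2.2226 ≈ 7312 m/s.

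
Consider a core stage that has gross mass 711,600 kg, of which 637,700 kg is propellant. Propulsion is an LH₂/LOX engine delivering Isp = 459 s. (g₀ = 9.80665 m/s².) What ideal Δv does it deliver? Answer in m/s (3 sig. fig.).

v_e = Isp · g₀ = 459 × 9.80665 = 4501.3 m/s.
m_f = m₀ − m_prop = 711,600 − 637,700 = 73,900 kg.
Δv = v_e · ln(m₀/m_f) = 4501.3 × ln(9.629) = 4501.3 × 2.2648 ≈ 10194.5 m/s.

Δv ≈ 10200 m/s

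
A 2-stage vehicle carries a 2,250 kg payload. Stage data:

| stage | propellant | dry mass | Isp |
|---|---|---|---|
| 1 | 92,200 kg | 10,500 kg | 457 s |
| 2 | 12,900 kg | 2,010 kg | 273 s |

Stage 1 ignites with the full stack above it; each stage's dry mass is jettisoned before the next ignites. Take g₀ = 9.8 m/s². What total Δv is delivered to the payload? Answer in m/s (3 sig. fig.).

Δv ≈ 10300 m/s

Ignition mass of stage 1 = 92,200+10,500 + 12,900+2,010 + 2,250 = 119,860 kg.
Stage 1: m₀ = 119,860 kg, m_f = 119,860 − 92,200 = 27,660 kg; Δv = 457×9.8×ln(4.333) = 4478.6×1.4663 ≈ 6567 m/s.
Stage 2: m₀ = 17,160 kg, m_f = 17,160 − 12,900 = 4,260 kg; Δv = 273×9.8×ln(4.028) = 2675.4×1.3933 ≈ 3728 m/s.
Total Δv = 6567 + 3728 = 10295 m/s.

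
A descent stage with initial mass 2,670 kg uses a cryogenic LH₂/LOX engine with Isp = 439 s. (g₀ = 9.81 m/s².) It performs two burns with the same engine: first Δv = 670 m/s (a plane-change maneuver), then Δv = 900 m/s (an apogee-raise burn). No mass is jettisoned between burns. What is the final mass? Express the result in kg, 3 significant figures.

v_e = Isp · g₀ = 439 × 9.81 = 4306.6 m/s.
After the first burn: m = 2670 × exp(−670/4306.6) = 2670 × 0.85592 = 2,285.31 kg.
After the second burn: m = 2,285.31 × exp(−900/4306.6) = 2,285.31 × 0.81141 = 1,854.32 kg.

final mass ≈ 1850 kg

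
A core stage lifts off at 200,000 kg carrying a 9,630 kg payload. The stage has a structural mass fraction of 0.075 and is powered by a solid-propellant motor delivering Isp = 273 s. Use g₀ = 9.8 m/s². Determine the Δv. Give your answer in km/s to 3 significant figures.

Δv ≈ 5.68 km/s

Stage wet mass = m₀ − payload = 200,000 − 9,630 = 190,370 kg.
Stage dry mass = ε × stage wet mass = 0.075 × 190,370 = 14,277.8 kg.
Burnout mass m_f = stage dry + payload = 14,277.8 + 9,630 = 23,907.8 kg.
v_e = Isp · g₀ = 273 × 9.8 = 2675.4 m/s.
From the ideal rocket equation, Δv = v_e · ln(200,000/23,907.8) = 2675.4 × ln(8.365) = 2675.4 × 2.1241 ≈ 5683 m/s.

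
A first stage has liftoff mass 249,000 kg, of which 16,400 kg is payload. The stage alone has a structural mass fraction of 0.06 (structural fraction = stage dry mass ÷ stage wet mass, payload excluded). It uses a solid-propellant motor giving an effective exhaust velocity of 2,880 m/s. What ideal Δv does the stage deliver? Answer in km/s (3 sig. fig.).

Δv ≈ 6.06 km/s

Stage wet mass = m₀ − payload = 249,000 − 16,400 = 232,600 kg.
Stage dry mass = ε × stage wet mass = 0.06 × 232,600 = 13,956 kg.
Burnout mass m_f = stage dry + payload = 13,956 + 16,400 = 30,356 kg.
Using Δv = v_e ln(m₀/m_f): Δv = v_e · ln(249,000/30,356) = 2880.0 × ln(8.203) = 2880.0 × 2.1045 ≈ 6061 m/s.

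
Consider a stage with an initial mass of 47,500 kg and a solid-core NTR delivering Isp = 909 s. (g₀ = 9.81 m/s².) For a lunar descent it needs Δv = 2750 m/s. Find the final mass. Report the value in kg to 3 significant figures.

final mass ≈ 34900 kg

v_e = Isp · g₀ = 909 × 9.81 = 8917.3 m/s.
m₀/m_f = exp(Δv / v_e) = exp(2750 / 8917.3) = exp(0.3084) = 1.3612.
m_f = m₀ / 1.3612 = 47,500 / 1.3612 = 34,895.7 kg.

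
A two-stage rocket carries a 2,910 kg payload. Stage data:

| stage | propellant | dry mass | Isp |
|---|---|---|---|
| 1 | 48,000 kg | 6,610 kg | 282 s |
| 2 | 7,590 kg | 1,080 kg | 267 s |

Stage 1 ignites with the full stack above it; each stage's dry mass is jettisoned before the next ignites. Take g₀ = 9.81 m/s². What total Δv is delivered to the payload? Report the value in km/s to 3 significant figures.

Ignition mass of stage 1 = 48,000+6,610 + 7,590+1,080 + 2,910 = 66,190 kg.
Stage 1: m₀ = 66,190 kg, m_f = 66,190 − 48,000 = 18,190 kg; Δv = 282×9.81×ln(3.639) = 2766.4×1.2917 ≈ 3573 m/s.
Stage 2: m₀ = 11,580 kg, m_f = 11,580 − 7,590 = 3,990 kg; Δv = 267×9.81×ln(2.902) = 2619.3×1.0655 ≈ 2791 m/s.
Total Δv = 3573 + 2791 = 6364 m/s.

Δv ≈ 6.36 km/s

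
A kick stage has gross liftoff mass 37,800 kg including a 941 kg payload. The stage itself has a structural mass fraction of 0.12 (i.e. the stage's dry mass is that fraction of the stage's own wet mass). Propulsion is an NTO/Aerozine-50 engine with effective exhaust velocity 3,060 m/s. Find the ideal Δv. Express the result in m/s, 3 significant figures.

Δv ≈ 5970 m/s

Stage wet mass = m₀ − payload = 37,800 − 941 = 36,859 kg.
Stage dry mass = ε × stage wet mass = 0.12 × 36,859 = 4,423.08 kg.
Burnout mass m_f = stage dry + payload = 4,423.08 + 941 = 5,364.08 kg.
By the Tsiolkovsky rocket equation, Δv = v_e · ln(37,800/5,364.08) = 3060.0 × ln(7.047) = 3060.0 × 1.9526 ≈ 5975 m/s.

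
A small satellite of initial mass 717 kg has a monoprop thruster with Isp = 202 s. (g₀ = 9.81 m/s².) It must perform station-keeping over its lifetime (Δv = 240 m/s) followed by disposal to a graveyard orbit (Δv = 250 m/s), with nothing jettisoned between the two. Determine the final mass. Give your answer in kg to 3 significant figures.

v_e = Isp · g₀ = 202 × 9.81 = 1981.6 m/s.
After the first burn: m = 717 × exp(−240/1981.6) = 717 × 0.88593 = 635.212 kg.
After the second burn: m = 635.212 × exp(−250/1981.6) = 635.212 × 0.88147 = 559.92 kg.

final mass ≈ 560 kg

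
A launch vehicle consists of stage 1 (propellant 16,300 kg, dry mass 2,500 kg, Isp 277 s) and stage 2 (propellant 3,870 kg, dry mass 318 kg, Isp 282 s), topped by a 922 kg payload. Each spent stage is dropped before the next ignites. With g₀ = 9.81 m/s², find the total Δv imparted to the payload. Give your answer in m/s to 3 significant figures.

Δv ≈ 7030 m/s

Ignition mass of stage 1 = 16,300+2,500 + 3,870+318 + 922 = 23,910 kg.
Stage 1: m₀ = 23,910 kg, m_f = 23,910 − 16,300 = 7,610 kg; Δv = 277×9.81×ln(3.142) = 2717.4×1.1448 ≈ 3111 m/s.
Stage 2: m₀ = 5,110 kg, m_f = 5,110 − 3,870 = 1,240 kg; Δv = 282×9.81×ln(4.121) = 2766.4×1.4161 ≈ 3917 m/s.
Total Δv = 3111 + 3917 = 7028 m/s.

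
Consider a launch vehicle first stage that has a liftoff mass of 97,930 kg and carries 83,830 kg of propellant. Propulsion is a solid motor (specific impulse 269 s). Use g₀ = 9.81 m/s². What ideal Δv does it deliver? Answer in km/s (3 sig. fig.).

v_e = Isp · g₀ = 269 × 9.81 = 2638.9 m/s.
m_f = m₀ − m_prop = 97,930 − 83,830 = 14,100 kg.
By the Tsiolkovsky rocket equation, Δv = v_e · ln(m₀/m_f) = 2638.9 × ln(6.945) = 2638.9 × 1.9381 ≈ 5114.4 m/s.

Δv ≈ 5.11 km/s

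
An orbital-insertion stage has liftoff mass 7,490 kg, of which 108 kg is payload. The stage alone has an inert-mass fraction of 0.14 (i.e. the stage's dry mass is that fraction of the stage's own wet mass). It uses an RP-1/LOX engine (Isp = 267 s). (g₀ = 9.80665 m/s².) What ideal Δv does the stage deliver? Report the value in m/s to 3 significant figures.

Δv ≈ 4930 m/s

Stage wet mass = m₀ − payload = 7,490 − 108 = 7,382 kg.
Stage dry mass = ε × stage wet mass = 0.14 × 7,382 = 1,033.48 kg.
Burnout mass m_f = stage dry + payload = 1,033.48 + 108 = 1,141.48 kg.
v_e = Isp · g₀ = 267 × 9.80665 = 2618.4 m/s.
By the Tsiolkovsky rocket equation, Δv = v_e · ln(7,490/1,141.48) = 2618.4 × ln(6.562) = 2618.4 × 1.8812 ≈ 4926 m/s.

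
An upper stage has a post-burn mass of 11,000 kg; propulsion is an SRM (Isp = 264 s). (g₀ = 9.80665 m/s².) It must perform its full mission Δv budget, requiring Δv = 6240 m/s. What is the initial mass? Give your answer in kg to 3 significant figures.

initial mass ≈ 123000 kg

v_e = Isp · g₀ = 264 × 9.80665 = 2589.0 m/s.
By the Tsiolkovsky rocket equation, m₀/m_f = exp(Δv / v_e) = exp(6240 / 2589.0) = exp(2.4102) = 11.1366.
m₀ = m_f × 11.1366 = 11,000 × 11.1366 = 122,503 kg.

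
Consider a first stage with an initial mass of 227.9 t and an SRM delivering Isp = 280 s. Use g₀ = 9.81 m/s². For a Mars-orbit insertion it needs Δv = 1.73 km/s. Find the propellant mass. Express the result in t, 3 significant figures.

v_e = Isp · g₀ = 280 × 9.81 = 2746.8 m/s.
Rocket equation: m₀/m_f = exp(Δv / v_e) = exp(1730 / 2746.8) = exp(0.6298) = 1.8773.
m_f = 227.9 / 1.8773 = 121.398 t, so propellant = m₀ − m_f = 227.9 − 121.398 = 106.502 t.

propellant mass ≈ 107 t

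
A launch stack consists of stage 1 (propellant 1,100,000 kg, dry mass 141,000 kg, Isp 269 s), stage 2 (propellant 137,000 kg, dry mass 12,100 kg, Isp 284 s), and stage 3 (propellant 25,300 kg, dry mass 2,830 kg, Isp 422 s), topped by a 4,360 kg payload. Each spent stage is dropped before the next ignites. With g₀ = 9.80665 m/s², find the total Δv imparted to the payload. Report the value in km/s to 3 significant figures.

Ignition mass of stage 1 = 1,100,000+141,000 + 137,000+12,100 + 25,300+2,830 + 4,360 = 1,422,590 kg.
Stage 1: m₀ = 1,422,590 kg, m_f = 1,422,590 − 1,100,000 = 322,590 kg; Δv = 269×9.80665×ln(4.41) = 2638.0×1.4839 ≈ 3914 m/s.
Stage 2: m₀ = 181,590 kg, m_f = 181,590 − 137,000 = 44,590 kg; Δv = 284×9.80665×ln(4.072) = 2785.1×1.4042 ≈ 3911 m/s.
Stage 3: m₀ = 32,490 kg, m_f = 32,490 − 25,300 = 7,190 kg; Δv = 422×9.80665×ln(4.519) = 4138.4×1.5082 ≈ 6242 m/s.
Total Δv = 3914 + 3911 + 6242 = 14067 m/s.

Δv ≈ 14.1 km/s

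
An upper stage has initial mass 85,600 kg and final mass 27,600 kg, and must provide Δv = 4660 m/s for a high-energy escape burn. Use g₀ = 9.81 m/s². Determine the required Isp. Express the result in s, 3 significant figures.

Isp ≈ 420 s

ln(m₀/m_f) = ln(85600/27600) = ln(3.101) = 1.1319.
By the Tsiolkovsky rocket equation, v_e = Δv / ln(m₀/m_f) = 4660 / 1.1319 = 4117.1 m/s.
Isp = v_e / g₀ = 4117.1 / 9.81 = 419.7 s.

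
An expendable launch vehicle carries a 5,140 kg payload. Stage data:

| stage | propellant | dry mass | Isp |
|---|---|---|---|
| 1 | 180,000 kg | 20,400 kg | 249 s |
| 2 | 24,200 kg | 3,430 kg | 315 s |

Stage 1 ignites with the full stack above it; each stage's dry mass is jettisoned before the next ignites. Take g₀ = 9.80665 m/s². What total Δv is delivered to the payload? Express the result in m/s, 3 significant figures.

Ignition mass of stage 1 = 180,000+20,400 + 24,200+3,430 + 5,140 = 233,170 kg.
Stage 1: m₀ = 233,170 kg, m_f = 233,170 − 180,000 = 53,170 kg; Δv = 249×9.80665×ln(4.385) = 2441.9×1.4783 ≈ 3610 m/s.
Stage 2: m₀ = 32,770 kg, m_f = 32,770 − 24,200 = 8,570 kg; Δv = 315×9.80665×ln(3.824) = 3089.1×1.3412 ≈ 4143 m/s.
Total Δv = 3610 + 4143 = 7753 m/s.

Δv ≈ 7750 m/s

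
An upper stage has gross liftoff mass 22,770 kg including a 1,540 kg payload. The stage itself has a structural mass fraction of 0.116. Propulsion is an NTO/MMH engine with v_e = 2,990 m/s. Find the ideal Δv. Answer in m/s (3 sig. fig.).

Stage wet mass = m₀ − payload = 22,770 − 1,540 = 21,230 kg.
Stage dry mass = ε × stage wet mass = 0.116 × 21,230 = 2,462.68 kg.
Burnout mass m_f = stage dry + payload = 2,462.68 + 1,540 = 4,002.68 kg.
Using Δv = v_e ln(m₀/m_f): Δv = v_e · ln(22,770/4,002.68) = 2990.0 × ln(5.689) = 2990.0 × 1.7385 ≈ 5198 m/s.

Δv ≈ 5200 m/s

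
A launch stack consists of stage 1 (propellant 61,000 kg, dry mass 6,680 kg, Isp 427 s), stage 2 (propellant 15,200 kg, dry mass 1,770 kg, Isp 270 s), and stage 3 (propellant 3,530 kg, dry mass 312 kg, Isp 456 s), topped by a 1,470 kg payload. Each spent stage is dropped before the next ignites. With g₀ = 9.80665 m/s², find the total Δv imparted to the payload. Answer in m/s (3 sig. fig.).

Δv ≈ 12700 m/s

Ignition mass of stage 1 = 61,000+6,680 + 15,200+1,770 + 3,530+312 + 1,470 = 89,962 kg.
Stage 1: m₀ = 89,962 kg, m_f = 89,962 − 61,000 = 28,962 kg; Δv = 427×9.80665×ln(3.106) = 4187.4×1.1334 ≈ 4746 m/s.
Stage 2: m₀ = 22,282 kg, m_f = 22,282 − 15,200 = 7,082 kg; Δv = 270×9.80665×ln(3.146) = 2647.8×1.1462 ≈ 3035 m/s.
Stage 3: m₀ = 5,312 kg, m_f = 5,312 − 3,530 = 1,782 kg; Δv = 456×9.80665×ln(2.981) = 4471.8×1.0922 ≈ 4884 m/s.
Total Δv = 4746 + 3035 + 4884 = 12665 m/s.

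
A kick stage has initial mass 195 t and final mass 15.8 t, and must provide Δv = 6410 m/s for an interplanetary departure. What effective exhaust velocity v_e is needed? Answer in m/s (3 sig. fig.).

v_e ≈ 2550 m/s

ln(m₀/m_f) = ln(195000/15800) = ln(12.34) = 2.5130.
Rocket equation: v_e = Δv / ln(m₀/m_f) = 6410 / 2.5130 = 2550.7 m/s.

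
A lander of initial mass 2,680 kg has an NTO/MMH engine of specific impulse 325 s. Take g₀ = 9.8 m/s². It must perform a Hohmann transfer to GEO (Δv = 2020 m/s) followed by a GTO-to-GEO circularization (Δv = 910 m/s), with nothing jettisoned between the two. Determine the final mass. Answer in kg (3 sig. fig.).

final mass ≈ 1070 kg

v_e = Isp · g₀ = 325 × 9.8 = 3185.0 m/s.
After the first burn: m = 2680 × exp(−2020/3185.0) = 2680 × 0.53035 = 1,421.34 kg.
After the second burn: m = 1,421.34 × exp(−910/3185.0) = 1,421.34 × 0.75148 = 1,068.11 kg.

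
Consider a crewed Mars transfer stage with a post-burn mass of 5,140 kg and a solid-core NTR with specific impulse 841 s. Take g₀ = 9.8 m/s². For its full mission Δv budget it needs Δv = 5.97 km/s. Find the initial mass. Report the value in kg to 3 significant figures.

initial mass ≈ 10600 kg

v_e = Isp · g₀ = 841 × 9.8 = 8241.8 m/s.
Rocket equation: m₀/m_f = exp(Δv / v_e) = exp(5970 / 8241.8) = exp(0.7244) = 2.0634.
m₀ = m_f × 2.0634 = 5,140 × 2.0634 = 10,605.9 kg.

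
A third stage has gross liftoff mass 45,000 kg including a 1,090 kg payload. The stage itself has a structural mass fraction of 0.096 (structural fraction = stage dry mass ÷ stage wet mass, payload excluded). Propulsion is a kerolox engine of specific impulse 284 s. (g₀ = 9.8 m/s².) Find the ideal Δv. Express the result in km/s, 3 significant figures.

Δv ≈ 5.95 km/s

Stage wet mass = m₀ − payload = 45,000 − 1,090 = 43,910 kg.
Stage dry mass = ε × stage wet mass = 0.096 × 43,910 = 4,215.36 kg.
Burnout mass m_f = stage dry + payload = 4,215.36 + 1,090 = 5,305.36 kg.
v_e = Isp · g₀ = 284 × 9.8 = 2783.2 m/s.
From the ideal rocket equation, Δv = v_e · ln(45,000/5,305.36) = 2783.2 × ln(8.482) = 2783.2 × 2.1379 ≈ 5950 m/s.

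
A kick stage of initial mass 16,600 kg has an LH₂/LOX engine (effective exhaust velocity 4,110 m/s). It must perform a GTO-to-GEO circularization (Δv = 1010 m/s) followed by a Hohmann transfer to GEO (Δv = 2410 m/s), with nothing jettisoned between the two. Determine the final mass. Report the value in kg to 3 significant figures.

After the first burn: m = 16600 × exp(−1010/4110.0) = 16600 × 0.78212 = 12,983.2 kg.
After the second burn: m = 12,983.2 × exp(−2410/4110.0) = 12,983.2 × 0.55634 = 7,223.07 kg.

final mass ≈ 7220 kg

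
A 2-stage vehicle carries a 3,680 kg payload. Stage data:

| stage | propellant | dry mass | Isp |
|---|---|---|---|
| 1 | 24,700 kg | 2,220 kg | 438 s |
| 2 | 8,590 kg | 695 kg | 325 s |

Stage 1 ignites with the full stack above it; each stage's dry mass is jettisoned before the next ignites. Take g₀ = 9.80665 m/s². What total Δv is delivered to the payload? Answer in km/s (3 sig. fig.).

Ignition mass of stage 1 = 24,700+2,220 + 8,590+695 + 3,680 = 39,885 kg.
Stage 1: m₀ = 39,885 kg, m_f = 39,885 − 24,700 = 15,185 kg; Δv = 438×9.80665×ln(2.627) = 4295.3×0.9657 ≈ 4148 m/s.
Stage 2: m₀ = 12,965 kg, m_f = 12,965 − 8,590 = 4,375 kg; Δv = 325×9.80665×ln(2.963) = 3187.2×1.0863 ≈ 3462 m/s.
Total Δv = 4148 + 3462 = 7610 m/s.

Δv ≈ 7.61 km/s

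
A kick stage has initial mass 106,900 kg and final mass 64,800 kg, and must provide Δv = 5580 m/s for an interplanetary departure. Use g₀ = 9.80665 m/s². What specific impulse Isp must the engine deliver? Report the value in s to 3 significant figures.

ln(m₀/m_f) = ln(106900/64800) = ln(1.65) = 0.5006.
From the ideal rocket equation, v_e = Δv / ln(m₀/m_f) = 5580 / 0.5006 = 11146.9 m/s.
Isp = v_e / g₀ = 11146.9 / 9.80665 = 1136.7 s.

Isp ≈ 1140 s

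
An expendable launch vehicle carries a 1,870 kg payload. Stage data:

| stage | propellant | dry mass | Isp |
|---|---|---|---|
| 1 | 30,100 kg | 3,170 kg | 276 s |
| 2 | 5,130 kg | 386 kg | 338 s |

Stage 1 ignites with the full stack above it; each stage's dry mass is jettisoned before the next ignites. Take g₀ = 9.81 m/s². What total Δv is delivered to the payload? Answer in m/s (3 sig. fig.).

Δv ≈ 7580 m/s

Ignition mass of stage 1 = 30,100+3,170 + 5,130+386 + 1,870 = 40,656 kg.
Stage 1: m₀ = 40,656 kg, m_f = 40,656 − 30,100 = 10,556 kg; Δv = 276×9.81×ln(3.851) = 2707.6×1.3485 ≈ 3651 m/s.
Stage 2: m₀ = 7,386 kg, m_f = 7,386 − 5,130 = 2,256 kg; Δv = 338×9.81×ln(3.274) = 3315.8×1.1860 ≈ 3932 m/s.
Total Δv = 3651 + 3932 = 7583 m/s.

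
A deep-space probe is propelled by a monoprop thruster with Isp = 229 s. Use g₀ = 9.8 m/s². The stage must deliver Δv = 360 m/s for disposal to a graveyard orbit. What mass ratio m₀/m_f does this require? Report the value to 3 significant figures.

v_e = Isp · g₀ = 229 × 9.8 = 2244.2 m/s.
Rocket equation: m₀/m_f = exp(Δv / v_e) = exp(360 / 2244.2) = exp(0.1604) = 1.1740.

mass ratio ≈ 1.17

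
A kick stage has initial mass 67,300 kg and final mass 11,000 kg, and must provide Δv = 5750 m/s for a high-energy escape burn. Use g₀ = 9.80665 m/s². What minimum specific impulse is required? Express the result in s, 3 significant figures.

ln(m₀/m_f) = ln(67300/11000) = ln(6.118) = 1.8113.
v_e = Δv / ln(m₀/m_f) = 5750 / 1.8113 = 3174.6 m/s.
Isp = v_e / g₀ = 3174.6 / 9.80665 = 323.7 s.

Isp ≈ 324 s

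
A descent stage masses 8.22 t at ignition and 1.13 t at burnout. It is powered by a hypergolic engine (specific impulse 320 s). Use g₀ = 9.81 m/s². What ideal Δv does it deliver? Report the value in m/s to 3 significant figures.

Δv ≈ 6230 m/s

v_e = Isp · g₀ = 320 × 9.81 = 3139.2 m/s.
From the ideal rocket equation, Δv = v_e · ln(m₀/m_f) = 3139.2 × ln(7.274) = 3139.2 × 1.9844 ≈ 6229.3 m/s.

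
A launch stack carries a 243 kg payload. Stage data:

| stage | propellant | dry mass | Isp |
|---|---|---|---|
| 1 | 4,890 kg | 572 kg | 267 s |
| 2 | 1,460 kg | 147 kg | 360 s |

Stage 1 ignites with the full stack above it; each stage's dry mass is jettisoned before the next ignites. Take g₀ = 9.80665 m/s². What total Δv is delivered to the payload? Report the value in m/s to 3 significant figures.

Ignition mass of stage 1 = 4,890+572 + 1,460+147 + 243 = 7,312 kg.
Stage 1: m₀ = 7,312 kg, m_f = 7,312 − 4,890 = 2,422 kg; Δv = 267×9.80665×ln(3.019) = 2618.4×1.1049 ≈ 2893 m/s.
Stage 2: m₀ = 1,850 kg, m_f = 1,850 − 1,460 = 390 kg; Δv = 360×9.80665×ln(4.744) = 3530.4×1.5568 ≈ 5496 m/s.
Total Δv = 2893 + 5496 = 8389 m/s.

Δv ≈ 8390 m/s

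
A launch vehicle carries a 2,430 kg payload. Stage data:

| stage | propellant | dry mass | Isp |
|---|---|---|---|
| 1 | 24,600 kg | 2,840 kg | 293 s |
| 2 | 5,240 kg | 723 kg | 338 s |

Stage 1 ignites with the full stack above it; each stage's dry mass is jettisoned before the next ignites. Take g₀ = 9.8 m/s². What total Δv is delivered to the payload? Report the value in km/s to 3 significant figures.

Ignition mass of stage 1 = 24,600+2,840 + 5,240+723 + 2,430 = 35,833 kg.
Stage 1: m₀ = 35,833 kg, m_f = 35,833 − 24,600 = 11,233 kg; Δv = 293×9.8×ln(3.19) = 2871.4×1.1600 ≈ 3331 m/s.
Stage 2: m₀ = 8,393 kg, m_f = 8,393 − 5,240 = 3,153 kg; Δv = 338×9.8×ln(2.662) = 3312.4×0.9790 ≈ 3243 m/s.
Total Δv = 3331 + 3243 = 6574 m/s.

Δv ≈ 6.57 km/s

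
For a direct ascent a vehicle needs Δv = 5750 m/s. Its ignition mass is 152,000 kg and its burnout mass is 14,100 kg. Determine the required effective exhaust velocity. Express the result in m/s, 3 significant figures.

ln(m₀/m_f) = ln(152000/14100) = ln(10.78) = 2.3777.
Rocket equation: v_e = Δv / ln(m₀/m_f) = 5750 / 2.3777 = 2418.3 m/s.

v_e ≈ 2420 m/s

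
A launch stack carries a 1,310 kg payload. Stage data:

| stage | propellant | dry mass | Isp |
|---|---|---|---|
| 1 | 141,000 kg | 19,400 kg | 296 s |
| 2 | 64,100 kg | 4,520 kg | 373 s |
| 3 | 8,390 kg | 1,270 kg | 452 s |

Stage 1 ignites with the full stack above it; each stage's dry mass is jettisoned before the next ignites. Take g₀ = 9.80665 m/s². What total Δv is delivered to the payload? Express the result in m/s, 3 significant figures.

Δv ≈ 15000 m/s

Ignition mass of stage 1 = 141,000+19,400 + 64,100+4,520 + 8,390+1,270 + 1,310 = 239,990 kg.
Stage 1: m₀ = 239,990 kg, m_f = 239,990 − 141,000 = 98,990 kg; Δv = 296×9.80665×ln(2.424) = 2902.8×0.8856 ≈ 2571 m/s.
Stage 2: m₀ = 79,590 kg, m_f = 79,590 − 64,100 = 15,490 kg; Δv = 373×9.80665×ln(5.138) = 3657.9×1.6367 ≈ 5987 m/s.
Stage 3: m₀ = 10,970 kg, m_f = 10,970 − 8,390 = 2,580 kg; Δv = 452×9.80665×ln(4.252) = 4432.6×1.4474 ≈ 6416 m/s.
Total Δv = 2571 + 5987 + 6416 = 14974 m/s.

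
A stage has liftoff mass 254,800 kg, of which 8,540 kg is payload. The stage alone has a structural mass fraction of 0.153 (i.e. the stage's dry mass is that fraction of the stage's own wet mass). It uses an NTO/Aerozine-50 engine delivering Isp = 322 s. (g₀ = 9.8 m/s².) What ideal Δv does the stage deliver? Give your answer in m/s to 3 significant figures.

Δv ≈ 5390 m/s

Stage wet mass = m₀ − payload = 254,800 − 8,540 = 246,260 kg.
Stage dry mass = ε × stage wet mass = 0.153 × 246,260 = 37,677.8 kg.
Burnout mass m_f = stage dry + payload = 37,677.8 + 8,540 = 46,217.8 kg.
v_e = Isp · g₀ = 322 × 9.8 = 3155.6 m/s.
Δv = v_e · ln(254,800/46,217.8) = 3155.6 × ln(5.513) = 3155.6 × 1.7071 ≈ 5387 m/s.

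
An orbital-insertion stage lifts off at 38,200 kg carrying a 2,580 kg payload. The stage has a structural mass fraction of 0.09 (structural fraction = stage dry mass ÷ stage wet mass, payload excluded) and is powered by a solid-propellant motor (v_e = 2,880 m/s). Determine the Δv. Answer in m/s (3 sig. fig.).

Δv ≈ 5440 m/s

Stage wet mass = m₀ − payload = 38,200 − 2,580 = 35,620 kg.
Stage dry mass = ε × stage wet mass = 0.09 × 35,620 = 3,205.8 kg.
Burnout mass m_f = stage dry + payload = 3,205.8 + 2,580 = 5,785.8 kg.
Δv = v_e · ln(38,200/5,785.8) = 2880.0 × ln(6.602) = 2880.0 × 1.8874 ≈ 5436 m/s.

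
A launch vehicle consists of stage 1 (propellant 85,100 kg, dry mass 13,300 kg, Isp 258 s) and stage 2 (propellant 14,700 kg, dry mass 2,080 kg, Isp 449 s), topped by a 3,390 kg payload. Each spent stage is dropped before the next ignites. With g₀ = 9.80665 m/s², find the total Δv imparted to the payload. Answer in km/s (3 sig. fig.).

Ignition mass of stage 1 = 85,100+13,300 + 14,700+2,080 + 3,390 = 118,570 kg.
Stage 1: m₀ = 118,570 kg, m_f = 118,570 − 85,100 = 33,470 kg; Δv = 258×9.80665×ln(3.543) = 2530.1×1.2649 ≈ 3200 m/s.
Stage 2: m₀ = 20,170 kg, m_f = 20,170 − 14,700 = 5,470 kg; Δv = 449×9.80665×ln(3.687) = 4403.2×1.3049 ≈ 5746 m/s.
Total Δv = 3200 + 5746 = 8946 m/s.

Δv ≈ 8.95 km/s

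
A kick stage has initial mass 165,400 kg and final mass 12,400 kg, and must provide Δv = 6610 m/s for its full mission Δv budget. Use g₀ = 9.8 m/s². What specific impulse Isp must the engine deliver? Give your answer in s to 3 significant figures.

Isp ≈ 260 s

ln(m₀/m_f) = ln(165400/12400) = ln(13.34) = 2.5907.
By the Tsiolkovsky rocket equation, v_e = Δv / ln(m₀/m_f) = 6610 / 2.5907 = 2551.5 m/s.
Isp = v_e / g₀ = 2551.5 / 9.8 = 260.4 s.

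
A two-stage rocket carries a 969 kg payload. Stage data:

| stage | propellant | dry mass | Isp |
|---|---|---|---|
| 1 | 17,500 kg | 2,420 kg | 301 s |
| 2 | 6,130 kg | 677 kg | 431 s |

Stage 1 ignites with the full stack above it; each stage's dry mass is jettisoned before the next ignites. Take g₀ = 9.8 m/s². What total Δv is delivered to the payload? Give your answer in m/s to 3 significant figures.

Ignition mass of stage 1 = 17,500+2,420 + 6,130+677 + 969 = 27,696 kg.
Stage 1: m₀ = 27,696 kg, m_f = 27,696 − 17,500 = 10,196 kg; Δv = 301×9.8×ln(2.716) = 2949.8×0.9993 ≈ 2948 m/s.
Stage 2: m₀ = 7,776 kg, m_f = 7,776 − 6,130 = 1,646 kg; Δv = 431×9.8×ln(4.724) = 4223.8×1.5527 ≈ 6558 m/s.
Total Δv = 2948 + 6558 = 9506 m/s.

Δv ≈ 9510 m/s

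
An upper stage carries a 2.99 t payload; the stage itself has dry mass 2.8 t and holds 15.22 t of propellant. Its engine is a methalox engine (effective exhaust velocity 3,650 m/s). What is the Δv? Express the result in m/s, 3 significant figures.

Δv ≈ 4700 m/s

m₀ = payload + dry + propellant = 2.99 + 2.8 + 15.22 = 21.01 t.
m_f = payload + dry = 2.99 + 2.8 = 5.79 t.
Δv = v_e · ln(m₀/m_f) = 3650.0 × ln(3.629) = 3650.0 × 1.2889 ≈ 4704.4 m/s.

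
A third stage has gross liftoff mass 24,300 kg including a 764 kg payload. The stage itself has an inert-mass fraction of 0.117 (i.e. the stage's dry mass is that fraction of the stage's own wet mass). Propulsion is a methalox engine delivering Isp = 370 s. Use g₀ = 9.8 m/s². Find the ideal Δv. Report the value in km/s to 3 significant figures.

Stage wet mass = m₀ − payload = 24,300 − 764 = 23,536 kg.
Stage dry mass = ε × stage wet mass = 0.117 × 23,536 = 2,753.71 kg.
Burnout mass m_f = stage dry + payload = 2,753.71 + 764 = 3,517.71 kg.
v_e = Isp · g₀ = 370 × 9.8 = 3626.0 m/s.
Δv = v_e · ln(24,300/3,517.71) = 3626.0 × ln(6.908) = 3626.0 × 1.9327 ≈ 7008 m/s.

Δv ≈ 7.01 km/s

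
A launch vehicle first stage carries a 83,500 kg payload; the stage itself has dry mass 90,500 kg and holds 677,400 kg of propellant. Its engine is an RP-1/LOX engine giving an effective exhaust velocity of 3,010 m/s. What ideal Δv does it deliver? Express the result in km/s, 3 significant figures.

Δv ≈ 4.78 km/s

m₀ = payload + dry + propellant = 83,500 + 90,500 + 677,400 = 851,400 kg.
m_f = payload + dry = 83,500 + 90,500 = 174,000 kg.
Using Δv = v_e ln(m₀/m_f): Δv = v_e · ln(m₀/m_f) = 3010.0 × ln(4.893) = 3010.0 × 1.5878 ≈ 4779.4 m/s.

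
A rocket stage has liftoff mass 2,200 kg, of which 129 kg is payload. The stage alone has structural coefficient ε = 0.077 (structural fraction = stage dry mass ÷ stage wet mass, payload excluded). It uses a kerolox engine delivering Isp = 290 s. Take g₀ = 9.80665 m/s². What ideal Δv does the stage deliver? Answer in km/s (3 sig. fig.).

Stage wet mass = m₀ − payload = 2,200 − 129 = 2,071 kg.
Stage dry mass = ε × stage wet mass = 0.077 × 2,071 = 159.467 kg.
Burnout mass m_f = stage dry + payload = 159.467 + 129 = 288.467 kg.
v_e = Isp · g₀ = 290 × 9.80665 = 2843.9 m/s.
Using Δv = v_e ln(m₀/m_f): Δv = v_e · ln(2,200/288.467) = 2843.9 × ln(7.627) = 2843.9 × 2.0316 ≈ 5778 m/s.

Δv ≈ 5.78 km/s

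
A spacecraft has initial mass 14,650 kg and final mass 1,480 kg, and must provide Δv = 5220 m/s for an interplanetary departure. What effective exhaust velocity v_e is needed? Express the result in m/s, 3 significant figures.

v_e ≈ 2280 m/s

ln(m₀/m_f) = ln(14650/1480) = ln(9.899) = 2.2924.
From the ideal rocket equation, v_e = Δv / ln(m₀/m_f) = 5220 / 2.2924 = 2277.1 m/s.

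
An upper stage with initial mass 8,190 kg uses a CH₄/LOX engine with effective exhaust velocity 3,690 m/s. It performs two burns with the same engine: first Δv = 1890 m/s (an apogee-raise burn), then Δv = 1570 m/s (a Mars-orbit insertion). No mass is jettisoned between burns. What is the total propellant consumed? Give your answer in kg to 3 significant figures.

total propellant consumed ≈ 4980 kg

After the first burn: m = 8190 × exp(−1890/3690.0) = 8190 × 0.59918 = 4,907.28 kg.
After the second burn: m = 4,907.28 × exp(−1570/3690.0) = 4,907.28 × 0.65346 = 3,206.71 kg.
Total propellant = m₀ − m_final = 8190 − 3,206.71 = 4,983.29 kg.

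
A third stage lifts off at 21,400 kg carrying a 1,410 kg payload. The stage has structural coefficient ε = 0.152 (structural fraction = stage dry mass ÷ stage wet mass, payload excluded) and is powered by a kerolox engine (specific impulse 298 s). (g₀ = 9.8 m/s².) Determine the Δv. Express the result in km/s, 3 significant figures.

Δv ≈ 4.59 km/s

Stage wet mass = m₀ − payload = 21,400 − 1,410 = 19,990 kg.
Stage dry mass = ε × stage wet mass = 0.152 × 19,990 = 3,038.48 kg.
Burnout mass m_f = stage dry + payload = 3,038.48 + 1,410 = 4,448.48 kg.
v_e = Isp · g₀ = 298 × 9.8 = 2920.4 m/s.
Δv = v_e · ln(21,400/4,448.48) = 2920.4 × ln(4.811) = 2920.4 × 1.5708 ≈ 4587 m/s.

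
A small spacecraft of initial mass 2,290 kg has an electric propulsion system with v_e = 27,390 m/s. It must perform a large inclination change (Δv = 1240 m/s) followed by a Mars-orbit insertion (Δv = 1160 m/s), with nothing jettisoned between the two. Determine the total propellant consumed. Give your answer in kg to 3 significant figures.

After the first burn: m = 2290 × exp(−1240/27390.0) = 2290 × 0.95574 = 2,188.64 kg.
After the second burn: m = 2,188.64 × exp(−1160/27390.0) = 2,188.64 × 0.95853 = 2,097.88 kg.
Total propellant = m₀ − m_final = 2290 − 2,097.88 = 192.12 kg.

total propellant consumed ≈ 192 kg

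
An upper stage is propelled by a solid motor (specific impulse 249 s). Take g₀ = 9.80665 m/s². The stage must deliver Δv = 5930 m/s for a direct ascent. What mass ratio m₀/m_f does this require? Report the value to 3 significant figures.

v_e = Isp · g₀ = 249 × 9.80665 = 2441.9 m/s.
Using Δv = v_e ln(m₀/m_f): m₀/m_f = exp(Δv / v_e) = exp(5930 / 2441.9) = exp(2.4285) = 11.3416.

mass ratio ≈ 11.3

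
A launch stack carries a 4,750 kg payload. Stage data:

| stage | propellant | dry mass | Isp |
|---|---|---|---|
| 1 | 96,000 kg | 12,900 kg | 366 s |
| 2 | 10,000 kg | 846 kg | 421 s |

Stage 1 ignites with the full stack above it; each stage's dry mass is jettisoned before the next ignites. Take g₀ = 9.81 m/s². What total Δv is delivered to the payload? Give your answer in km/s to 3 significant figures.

Ignition mass of stage 1 = 96,000+12,900 + 10,000+846 + 4,750 = 124,496 kg.
Stage 1: m₀ = 124,496 kg, m_f = 124,496 − 96,000 = 28,496 kg; Δv = 366×9.81×ln(4.369) = 3590.5×1.4745 ≈ 5294 m/s.
Stage 2: m₀ = 15,596 kg, m_f = 15,596 − 10,000 = 5,596 kg; Δv = 421×9.81×ln(2.787) = 4130.0×1.0250 ≈ 4233 m/s.
Total Δv = 5294 + 4233 = 9527 m/s.

Δv ≈ 9.53 km/s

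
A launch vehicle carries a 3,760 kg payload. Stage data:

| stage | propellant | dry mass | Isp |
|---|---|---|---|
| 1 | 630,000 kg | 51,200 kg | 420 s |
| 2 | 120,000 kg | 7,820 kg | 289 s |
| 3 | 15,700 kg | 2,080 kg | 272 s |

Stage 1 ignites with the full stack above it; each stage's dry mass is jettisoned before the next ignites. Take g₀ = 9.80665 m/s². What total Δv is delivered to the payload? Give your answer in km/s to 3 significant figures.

Δv ≈ 13.9 km/s

Ignition mass of stage 1 = 630,000+51,200 + 120,000+7,820 + 15,700+2,080 + 3,760 = 830,560 kg.
Stage 1: m₀ = 830,560 kg, m_f = 830,560 − 630,000 = 200,560 kg; Δv = 420×9.80665×ln(4.141) = 4118.8×1.4210 ≈ 5853 m/s.
Stage 2: m₀ = 149,360 kg, m_f = 149,360 − 120,000 = 29,360 kg; Δv = 289×9.80665×ln(5.087) = 2834.1×1.6267 ≈ 4610 m/s.
Stage 3: m₀ = 21,540 kg, m_f = 21,540 − 15,700 = 5,840 kg; Δv = 272×9.80665×ln(3.688) = 2667.4×1.3052 ≈ 3481 m/s.
Total Δv = 5853 + 4610 + 3481 = 13944 m/s.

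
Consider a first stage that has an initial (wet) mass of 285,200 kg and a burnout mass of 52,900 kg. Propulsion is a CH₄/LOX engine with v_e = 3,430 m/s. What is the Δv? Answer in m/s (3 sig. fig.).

Δv = v_e · ln(m₀/m_f) = 3430.0 × ln(5.391) = 3430.0 × 1.6848 ≈ 5778.8 m/s.

Δv ≈ 5780 m/s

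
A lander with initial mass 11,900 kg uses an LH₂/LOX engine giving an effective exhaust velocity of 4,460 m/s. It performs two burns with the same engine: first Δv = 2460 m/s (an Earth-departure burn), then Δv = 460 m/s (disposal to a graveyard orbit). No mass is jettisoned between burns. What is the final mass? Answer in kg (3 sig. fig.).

final mass ≈ 6180 kg

After the first burn: m = 11900 × exp(−2460/4460.0) = 11900 × 0.57604 = 6,854.88 kg.
After the second burn: m = 6,854.88 × exp(−460/4460.0) = 6,854.88 × 0.90200 = 6,183.1 kg.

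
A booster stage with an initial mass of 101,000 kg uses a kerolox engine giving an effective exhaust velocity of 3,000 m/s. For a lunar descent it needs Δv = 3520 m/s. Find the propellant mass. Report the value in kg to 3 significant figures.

propellant mass ≈ 69800 kg

m₀/m_f = exp(Δv / v_e) = exp(3520 / 3000.0) = exp(1.1733) = 3.2328.
m_f = 101,000 / 3.2328 = 31,242.3 kg, so propellant = m₀ − m_f = 101,000 − 31,242.3 = 69,757.7 kg.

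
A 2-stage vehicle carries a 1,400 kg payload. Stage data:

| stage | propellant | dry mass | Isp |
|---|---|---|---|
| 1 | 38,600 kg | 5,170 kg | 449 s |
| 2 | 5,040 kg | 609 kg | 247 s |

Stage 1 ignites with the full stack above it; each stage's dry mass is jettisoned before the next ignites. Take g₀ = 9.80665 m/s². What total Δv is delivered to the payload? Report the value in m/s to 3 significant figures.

Ignition mass of stage 1 = 38,600+5,170 + 5,040+609 + 1,400 = 50,819 kg.
Stage 1: m₀ = 50,819 kg, m_f = 50,819 − 38,600 = 12,219 kg; Δv = 449×9.80665×ln(4.159) = 4403.2×1.4253 ≈ 6276 m/s.
Stage 2: m₀ = 7,049 kg, m_f = 7,049 − 5,040 = 2,009 kg; Δv = 247×9.80665×ln(3.509) = 2422.2×1.2552 ≈ 3041 m/s.
Total Δv = 6276 + 3041 = 9317 m/s.

Δv ≈ 9320 m/s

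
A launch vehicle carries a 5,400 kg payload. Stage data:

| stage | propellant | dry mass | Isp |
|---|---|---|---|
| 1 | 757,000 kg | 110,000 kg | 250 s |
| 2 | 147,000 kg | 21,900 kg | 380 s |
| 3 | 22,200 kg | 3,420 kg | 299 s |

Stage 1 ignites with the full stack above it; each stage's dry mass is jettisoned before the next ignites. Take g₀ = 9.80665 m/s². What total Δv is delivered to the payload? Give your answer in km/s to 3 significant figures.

Δv ≈ 11.7 km/s

Ignition mass of stage 1 = 757,000+110,000 + 147,000+21,900 + 22,200+3,420 + 5,400 = 1,066,920 kg.
Stage 1: m₀ = 1,066,920 kg, m_f = 1,066,920 − 757,000 = 309,920 kg; Δv = 250×9.80665×ln(3.443) = 2451.7×1.2362 ≈ 3031 m/s.
Stage 2: m₀ = 199,920 kg, m_f = 199,920 − 147,000 = 52,920 kg; Δv = 380×9.80665×ln(3.778) = 3726.5×1.3291 ≈ 4953 m/s.
Stage 3: m₀ = 31,020 kg, m_f = 31,020 − 22,200 = 8,820 kg; Δv = 299×9.80665×ln(3.517) = 2932.2×1.2576 ≈ 3688 m/s.
Total Δv = 3031 + 4953 + 3688 = 11672 m/s.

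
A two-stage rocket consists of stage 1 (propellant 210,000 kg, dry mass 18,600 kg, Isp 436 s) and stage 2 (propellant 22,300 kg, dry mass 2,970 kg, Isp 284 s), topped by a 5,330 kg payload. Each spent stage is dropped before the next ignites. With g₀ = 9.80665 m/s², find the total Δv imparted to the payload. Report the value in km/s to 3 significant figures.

Δv ≈ 10.7 km/s

Ignition mass of stage 1 = 210,000+18,600 + 22,300+2,970 + 5,330 = 259,200 kg.
Stage 1: m₀ = 259,200 kg, m_f = 259,200 − 210,000 = 49,200 kg; Δv = 436×9.80665×ln(5.268) = 4275.7×1.6617 ≈ 7105 m/s.
Stage 2: m₀ = 30,600 kg, m_f = 30,600 − 22,300 = 8,300 kg; Δv = 284×9.80665×ln(3.687) = 2785.1×1.3047 ≈ 3634 m/s.
Total Δv = 7105 + 3634 = 10739 m/s.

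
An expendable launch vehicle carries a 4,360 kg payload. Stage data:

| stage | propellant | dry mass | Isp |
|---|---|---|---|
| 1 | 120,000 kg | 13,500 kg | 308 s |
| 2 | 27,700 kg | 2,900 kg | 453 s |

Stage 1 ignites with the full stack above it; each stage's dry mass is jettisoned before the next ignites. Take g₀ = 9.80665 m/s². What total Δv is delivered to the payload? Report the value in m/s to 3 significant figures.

Ignition mass of stage 1 = 120,000+13,500 + 27,700+2,900 + 4,360 = 168,460 kg.
Stage 1: m₀ = 168,460 kg, m_f = 168,460 − 120,000 = 48,460 kg; Δv = 308×9.80665×ln(3.476) = 3020.4×1.2460 ≈ 3763 m/s.
Stage 2: m₀ = 34,960 kg, m_f = 34,960 − 27,700 = 7,260 kg; Δv = 453×9.80665×ln(4.815) = 4442.4×1.5718 ≈ 6983 m/s.
Total Δv = 3763 + 6983 = 10746 m/s.

Δv ≈ 10700 m/s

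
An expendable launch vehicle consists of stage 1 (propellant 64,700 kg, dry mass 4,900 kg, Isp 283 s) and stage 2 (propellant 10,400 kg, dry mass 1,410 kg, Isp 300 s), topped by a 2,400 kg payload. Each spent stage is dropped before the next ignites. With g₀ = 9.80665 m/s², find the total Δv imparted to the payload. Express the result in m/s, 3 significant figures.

Ignition mass of stage 1 = 64,700+4,900 + 10,400+1,410 + 2,400 = 83,810 kg.
Stage 1: m₀ = 83,810 kg, m_f = 83,810 − 64,700 = 19,110 kg; Δv = 283×9.80665×ln(4.386) = 2775.3×1.4783 ≈ 4103 m/s.
Stage 2: m₀ = 14,210 kg, m_f = 14,210 − 10,400 = 3,810 kg; Δv = 300×9.80665×ln(3.73) = 2942.0×1.3163 ≈ 3873 m/s.
Total Δv = 4103 + 3873 = 7976 m/s.

Δv ≈ 7980 m/s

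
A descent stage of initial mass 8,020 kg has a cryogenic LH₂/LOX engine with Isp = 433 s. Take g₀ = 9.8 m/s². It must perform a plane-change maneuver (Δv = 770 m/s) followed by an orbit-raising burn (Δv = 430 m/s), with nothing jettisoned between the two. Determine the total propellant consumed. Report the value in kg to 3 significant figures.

v_e = Isp · g₀ = 433 × 9.8 = 4243.4 m/s.
After the first burn: m = 8020 × exp(−770/4243.4) = 8020 × 0.83405 = 6,689.08 kg.
After the second burn: m = 6,689.08 × exp(−430/4243.4) = 6,689.08 × 0.90363 = 6,044.45 kg.
Total propellant = m₀ − m_final = 8020 − 6,044.45 = 1,975.55 kg.

total propellant consumed ≈ 1980 kg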